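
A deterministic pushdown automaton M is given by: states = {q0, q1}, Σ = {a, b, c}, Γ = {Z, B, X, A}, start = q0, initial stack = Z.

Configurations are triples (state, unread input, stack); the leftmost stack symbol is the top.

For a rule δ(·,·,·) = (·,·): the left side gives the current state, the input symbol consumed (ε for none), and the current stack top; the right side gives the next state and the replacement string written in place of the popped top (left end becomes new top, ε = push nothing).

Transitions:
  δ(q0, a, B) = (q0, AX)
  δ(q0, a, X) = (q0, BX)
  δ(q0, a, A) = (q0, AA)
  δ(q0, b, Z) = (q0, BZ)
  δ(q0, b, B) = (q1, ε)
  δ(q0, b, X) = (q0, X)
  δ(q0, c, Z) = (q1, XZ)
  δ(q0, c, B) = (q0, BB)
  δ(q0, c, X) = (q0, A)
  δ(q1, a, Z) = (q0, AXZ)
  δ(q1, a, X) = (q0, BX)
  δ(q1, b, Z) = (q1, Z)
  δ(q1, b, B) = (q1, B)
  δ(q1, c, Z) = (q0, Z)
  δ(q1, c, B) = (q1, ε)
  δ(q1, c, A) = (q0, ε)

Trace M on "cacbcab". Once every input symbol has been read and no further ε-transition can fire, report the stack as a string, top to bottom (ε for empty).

(q0, cacbcab, Z)
  read c, top Z: go to q1, push XZ → (q1, acbcab, XZ)
  read a, top X: go to q0, push BX → (q0, cbcab, BXZ)
  read c, top B: go to q0, push BB → (q0, bcab, BBXZ)
  read b, top B: go to q1, push ε → (q1, cab, BXZ)
  read c, top B: go to q1, push ε → (q1, ab, XZ)
  read a, top X: go to q0, push BX → (q0, b, BXZ)
  read b, top B: go to q1, push ε → (q1, ε, XZ)
All input consumed in state q1 with stack XZ.

XZ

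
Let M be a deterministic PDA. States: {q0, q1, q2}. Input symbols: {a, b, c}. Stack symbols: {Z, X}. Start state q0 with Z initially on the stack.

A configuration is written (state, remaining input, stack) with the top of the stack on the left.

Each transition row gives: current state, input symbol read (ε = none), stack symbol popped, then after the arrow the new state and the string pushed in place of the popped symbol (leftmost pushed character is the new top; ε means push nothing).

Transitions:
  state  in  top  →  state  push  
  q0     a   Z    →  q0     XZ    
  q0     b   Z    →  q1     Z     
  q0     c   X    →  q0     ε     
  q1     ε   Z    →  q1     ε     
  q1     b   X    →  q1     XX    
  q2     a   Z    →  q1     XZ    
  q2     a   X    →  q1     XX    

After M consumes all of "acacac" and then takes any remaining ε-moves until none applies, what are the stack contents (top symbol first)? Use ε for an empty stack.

Z

(q0, acacac, Z) ⊢ (q0, cacac, XZ) ⊢ (q0, acac, Z) ⊢ (q0, cac, XZ) ⊢ (q0, ac, Z) ⊢ (q0, c, XZ) ⊢ (q0, ε, Z)
All input consumed in state q0 with stack Z.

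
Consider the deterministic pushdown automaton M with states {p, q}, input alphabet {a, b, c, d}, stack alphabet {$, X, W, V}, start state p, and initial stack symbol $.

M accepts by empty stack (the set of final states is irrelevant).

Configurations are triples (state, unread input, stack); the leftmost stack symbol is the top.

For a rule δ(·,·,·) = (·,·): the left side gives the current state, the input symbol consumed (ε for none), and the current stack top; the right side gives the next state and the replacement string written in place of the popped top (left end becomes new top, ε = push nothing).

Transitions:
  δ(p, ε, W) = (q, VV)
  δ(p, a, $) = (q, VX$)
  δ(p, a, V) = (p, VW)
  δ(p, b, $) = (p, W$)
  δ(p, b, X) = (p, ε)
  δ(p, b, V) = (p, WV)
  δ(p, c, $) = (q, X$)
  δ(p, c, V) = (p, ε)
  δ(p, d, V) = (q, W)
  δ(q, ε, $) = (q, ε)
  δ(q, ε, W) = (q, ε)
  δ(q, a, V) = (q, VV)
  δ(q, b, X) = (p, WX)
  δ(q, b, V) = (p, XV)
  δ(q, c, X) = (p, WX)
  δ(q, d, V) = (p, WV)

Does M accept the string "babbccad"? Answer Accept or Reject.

Accept

(p, babbccad, $)
  read b, top $: go to p, push W$ → (p, abbccad, W$)
  ε-move, top W: go to q, push VV → (q, abbccad, VV$)
  read a, top V: go to q, push VV → (q, bbccad, VVV$)
  read b, top V: go to p, push XV → (p, bccad, XVVV$)
  read b, top X: go to p, push ε → (p, ccad, VVV$)
  read c, top V: go to p, push ε → (p, cad, VV$)
  read c, top V: go to p, push ε → (p, ad, V$)
  read a, top V: go to p, push VW → (p, d, VW$)
  read d, top V: go to q, push W → (q, ε, WW$)
  ε-move, top W: go to q, push ε → (q, ε, W$)
  ε-move, top W: go to q, push ε → (q, ε, $)
  ε-move, top $: go to q, push ε → (q, ε, ε)
All input consumed and the stack is empty.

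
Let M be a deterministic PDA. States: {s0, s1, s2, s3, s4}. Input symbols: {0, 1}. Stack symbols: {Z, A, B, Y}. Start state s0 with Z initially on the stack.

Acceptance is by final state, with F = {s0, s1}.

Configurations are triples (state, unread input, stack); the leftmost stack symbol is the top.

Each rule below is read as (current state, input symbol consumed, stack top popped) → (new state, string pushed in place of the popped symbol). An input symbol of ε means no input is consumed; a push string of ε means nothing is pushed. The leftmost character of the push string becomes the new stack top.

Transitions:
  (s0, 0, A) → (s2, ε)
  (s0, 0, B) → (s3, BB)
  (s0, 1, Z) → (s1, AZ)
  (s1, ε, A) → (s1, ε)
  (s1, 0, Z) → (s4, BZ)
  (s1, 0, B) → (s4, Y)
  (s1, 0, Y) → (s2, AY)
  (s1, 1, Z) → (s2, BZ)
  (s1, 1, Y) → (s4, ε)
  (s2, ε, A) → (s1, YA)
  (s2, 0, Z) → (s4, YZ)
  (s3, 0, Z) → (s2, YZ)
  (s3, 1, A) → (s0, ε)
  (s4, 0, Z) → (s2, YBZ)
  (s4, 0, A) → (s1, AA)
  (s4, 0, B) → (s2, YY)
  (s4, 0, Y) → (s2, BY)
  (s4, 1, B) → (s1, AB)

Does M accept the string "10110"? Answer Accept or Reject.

(s0, 10110, Z) ⊢ (s1, 0110, AZ) ⊢ (s1, 0110, Z) ⊢ (s4, 110, BZ) ⊢ (s1, 10, ABZ) ⊢ (s1, 10, BZ)
No transition applies at (s1, 10, BZ); input not fully consumed.

Reject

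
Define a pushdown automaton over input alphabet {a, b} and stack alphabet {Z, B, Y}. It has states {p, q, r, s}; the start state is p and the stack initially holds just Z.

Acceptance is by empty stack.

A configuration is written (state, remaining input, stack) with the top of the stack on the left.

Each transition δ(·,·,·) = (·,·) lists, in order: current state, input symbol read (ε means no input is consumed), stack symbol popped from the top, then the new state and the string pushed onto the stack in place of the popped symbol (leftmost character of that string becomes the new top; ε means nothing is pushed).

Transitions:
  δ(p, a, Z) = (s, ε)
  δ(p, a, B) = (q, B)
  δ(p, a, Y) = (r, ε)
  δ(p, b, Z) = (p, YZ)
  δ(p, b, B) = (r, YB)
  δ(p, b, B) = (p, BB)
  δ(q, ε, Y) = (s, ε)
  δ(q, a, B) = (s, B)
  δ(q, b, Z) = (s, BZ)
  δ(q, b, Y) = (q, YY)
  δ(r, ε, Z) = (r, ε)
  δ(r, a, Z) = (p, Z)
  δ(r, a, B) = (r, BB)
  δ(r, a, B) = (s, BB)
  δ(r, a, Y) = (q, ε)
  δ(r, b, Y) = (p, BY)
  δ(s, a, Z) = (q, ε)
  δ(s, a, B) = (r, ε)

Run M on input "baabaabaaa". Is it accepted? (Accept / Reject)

One accepting computation: (p, baabaabaaa, Z) ⊢ (p, aabaabaaa, YZ) ⊢ (r, abaabaaa, Z) ⊢ (p, baabaaa, Z) ⊢ (p, aabaaa, YZ) ⊢ (r, abaaa, Z) ⊢ (p, baaa, Z) ⊢ (p, aaa, YZ) ⊢ (r, aa, Z) ⊢ (p, a, Z) ⊢ (s, ε, ε)
All input consumed and the stack is empty.

Accept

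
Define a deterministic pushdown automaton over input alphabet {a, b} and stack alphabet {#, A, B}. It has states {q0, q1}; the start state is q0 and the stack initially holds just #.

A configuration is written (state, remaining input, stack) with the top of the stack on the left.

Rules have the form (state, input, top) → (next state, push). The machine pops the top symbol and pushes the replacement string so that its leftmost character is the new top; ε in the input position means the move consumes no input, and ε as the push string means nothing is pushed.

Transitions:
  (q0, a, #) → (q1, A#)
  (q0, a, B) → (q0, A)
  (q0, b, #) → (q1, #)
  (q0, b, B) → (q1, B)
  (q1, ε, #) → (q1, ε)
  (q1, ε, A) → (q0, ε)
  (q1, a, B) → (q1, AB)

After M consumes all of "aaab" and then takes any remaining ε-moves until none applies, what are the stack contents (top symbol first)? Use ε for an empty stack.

(q0, aaab, #) ⊢ (q1, aab, A#) ⊢ (q0, aab, #) ⊢ (q1, ab, A#) ⊢ (q0, ab, #) ⊢ (q1, b, A#) ⊢ (q0, b, #) ⊢ (q1, ε, #) ⊢ (q1, ε, ε)
All input consumed in state q1 with stack ε.

ε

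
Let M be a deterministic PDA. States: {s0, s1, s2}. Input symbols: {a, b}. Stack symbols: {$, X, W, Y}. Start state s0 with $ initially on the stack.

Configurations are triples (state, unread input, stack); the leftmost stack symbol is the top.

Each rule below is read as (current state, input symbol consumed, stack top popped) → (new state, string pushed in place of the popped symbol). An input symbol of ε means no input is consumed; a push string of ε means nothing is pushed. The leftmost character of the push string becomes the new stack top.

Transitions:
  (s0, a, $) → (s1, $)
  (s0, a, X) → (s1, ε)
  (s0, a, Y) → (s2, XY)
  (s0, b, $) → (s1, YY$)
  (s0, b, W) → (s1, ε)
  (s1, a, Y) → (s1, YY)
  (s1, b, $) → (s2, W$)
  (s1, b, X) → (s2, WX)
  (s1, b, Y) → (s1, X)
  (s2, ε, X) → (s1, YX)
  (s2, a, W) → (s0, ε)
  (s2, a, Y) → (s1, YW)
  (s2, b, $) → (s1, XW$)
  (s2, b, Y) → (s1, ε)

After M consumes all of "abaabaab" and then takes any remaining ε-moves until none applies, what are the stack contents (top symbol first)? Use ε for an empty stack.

(s0, abaabaab, $)
  read a, top $: go to s1, push $ → (s1, baabaab, $)
  read b, top $: go to s2, push W$ → (s2, aabaab, W$)
  read a, top W: go to s0, push ε → (s0, abaab, $)
  read a, top $: go to s1, push $ → (s1, baab, $)
  read b, top $: go to s2, push W$ → (s2, aab, W$)
  read a, top W: go to s0, push ε → (s0, ab, $)
  read a, top $: go to s1, push $ → (s1, b, $)
  read b, top $: go to s2, push W$ → (s2, ε, W$)
All input consumed in state s2 with stack W$.

W$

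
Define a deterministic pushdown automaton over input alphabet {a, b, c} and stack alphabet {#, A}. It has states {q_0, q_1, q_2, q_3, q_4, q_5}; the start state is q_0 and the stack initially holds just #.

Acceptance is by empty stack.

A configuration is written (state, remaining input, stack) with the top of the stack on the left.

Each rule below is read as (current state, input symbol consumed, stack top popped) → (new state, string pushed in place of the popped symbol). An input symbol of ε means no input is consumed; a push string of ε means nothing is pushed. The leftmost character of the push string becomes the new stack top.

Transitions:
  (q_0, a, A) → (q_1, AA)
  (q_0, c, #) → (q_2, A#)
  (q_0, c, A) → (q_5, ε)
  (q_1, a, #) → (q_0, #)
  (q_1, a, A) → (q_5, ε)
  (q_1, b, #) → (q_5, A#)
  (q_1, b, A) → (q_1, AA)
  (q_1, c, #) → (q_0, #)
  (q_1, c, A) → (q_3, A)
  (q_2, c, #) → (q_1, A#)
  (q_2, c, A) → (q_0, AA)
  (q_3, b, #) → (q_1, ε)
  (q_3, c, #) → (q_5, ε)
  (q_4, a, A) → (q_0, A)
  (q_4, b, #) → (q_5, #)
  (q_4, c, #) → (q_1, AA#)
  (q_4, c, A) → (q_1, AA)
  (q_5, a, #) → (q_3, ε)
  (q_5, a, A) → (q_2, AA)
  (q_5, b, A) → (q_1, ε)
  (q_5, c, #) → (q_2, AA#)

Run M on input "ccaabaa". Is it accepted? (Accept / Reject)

(q_0, ccaabaa, #)
  read c, top #: go to q_2, push A# → (q_2, caabaa, A#)
  read c, top A: go to q_0, push AA → (q_0, aabaa, AA#)
  read a, top A: go to q_1, push AA → (q_1, abaa, AAA#)
  read a, top A: go to q_5, push ε → (q_5, baa, AA#)
  read b, top A: go to q_1, push ε → (q_1, aa, A#)
  read a, top A: go to q_5, push ε → (q_5, a, #)
  read a, top #: go to q_3, push ε → (q_3, ε, ε)
All input consumed and the stack is empty.

Accept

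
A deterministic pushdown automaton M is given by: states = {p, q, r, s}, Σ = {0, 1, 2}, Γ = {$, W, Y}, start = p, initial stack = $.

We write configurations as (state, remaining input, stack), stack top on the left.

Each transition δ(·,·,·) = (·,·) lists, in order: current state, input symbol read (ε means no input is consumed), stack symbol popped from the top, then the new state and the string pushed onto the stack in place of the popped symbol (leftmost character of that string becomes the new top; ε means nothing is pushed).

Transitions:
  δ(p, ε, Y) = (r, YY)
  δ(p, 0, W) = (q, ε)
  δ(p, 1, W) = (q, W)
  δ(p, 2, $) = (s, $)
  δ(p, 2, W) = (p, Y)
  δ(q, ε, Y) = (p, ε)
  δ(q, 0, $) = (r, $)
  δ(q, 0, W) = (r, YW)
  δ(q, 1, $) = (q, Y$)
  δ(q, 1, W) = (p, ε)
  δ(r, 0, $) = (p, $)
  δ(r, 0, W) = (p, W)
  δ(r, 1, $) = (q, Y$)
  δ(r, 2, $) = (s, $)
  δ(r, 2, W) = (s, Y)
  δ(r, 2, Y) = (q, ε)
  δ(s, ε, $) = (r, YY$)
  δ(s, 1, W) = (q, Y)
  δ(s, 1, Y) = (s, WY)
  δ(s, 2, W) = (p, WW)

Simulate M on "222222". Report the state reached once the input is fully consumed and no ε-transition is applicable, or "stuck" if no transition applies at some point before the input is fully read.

p

(p, 222222, $)
  read 2, top $: go to s, push $ → (s, 22222, $)
  ε-move, top $: go to r, push YY$ → (r, 22222, YY$)
  read 2, top Y: go to q, push ε → (q, 2222, Y$)
  ε-move, top Y: go to p, push ε → (p, 2222, $)
  read 2, top $: go to s, push $ → (s, 222, $)
  ε-move, top $: go to r, push YY$ → (r, 222, YY$)
  read 2, top Y: go to q, push ε → (q, 22, Y$)
  ε-move, top Y: go to p, push ε → (p, 22, $)
  read 2, top $: go to s, push $ → (s, 2, $)
  ε-move, top $: go to r, push YY$ → (r, 2, YY$)
  read 2, top Y: go to q, push ε → (q, ε, Y$)
  ε-move, top Y: go to p, push ε → (p, ε, $)
All input consumed; M is in state p.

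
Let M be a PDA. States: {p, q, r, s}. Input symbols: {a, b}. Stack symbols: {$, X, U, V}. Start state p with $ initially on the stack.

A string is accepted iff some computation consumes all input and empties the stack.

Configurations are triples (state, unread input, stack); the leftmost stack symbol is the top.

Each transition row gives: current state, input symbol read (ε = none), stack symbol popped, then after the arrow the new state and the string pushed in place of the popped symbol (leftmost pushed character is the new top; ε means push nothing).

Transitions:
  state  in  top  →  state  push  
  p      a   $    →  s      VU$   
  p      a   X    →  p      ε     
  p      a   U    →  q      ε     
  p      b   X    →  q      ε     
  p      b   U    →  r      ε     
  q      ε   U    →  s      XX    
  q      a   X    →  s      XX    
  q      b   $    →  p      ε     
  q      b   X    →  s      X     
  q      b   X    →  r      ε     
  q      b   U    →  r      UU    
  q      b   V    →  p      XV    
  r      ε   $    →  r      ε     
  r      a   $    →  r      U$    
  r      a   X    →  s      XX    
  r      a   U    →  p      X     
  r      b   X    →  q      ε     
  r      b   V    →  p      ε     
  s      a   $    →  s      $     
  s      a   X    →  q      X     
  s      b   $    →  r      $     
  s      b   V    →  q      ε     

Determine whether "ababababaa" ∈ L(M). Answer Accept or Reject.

No computation consumes all input and empties the stack.

Reject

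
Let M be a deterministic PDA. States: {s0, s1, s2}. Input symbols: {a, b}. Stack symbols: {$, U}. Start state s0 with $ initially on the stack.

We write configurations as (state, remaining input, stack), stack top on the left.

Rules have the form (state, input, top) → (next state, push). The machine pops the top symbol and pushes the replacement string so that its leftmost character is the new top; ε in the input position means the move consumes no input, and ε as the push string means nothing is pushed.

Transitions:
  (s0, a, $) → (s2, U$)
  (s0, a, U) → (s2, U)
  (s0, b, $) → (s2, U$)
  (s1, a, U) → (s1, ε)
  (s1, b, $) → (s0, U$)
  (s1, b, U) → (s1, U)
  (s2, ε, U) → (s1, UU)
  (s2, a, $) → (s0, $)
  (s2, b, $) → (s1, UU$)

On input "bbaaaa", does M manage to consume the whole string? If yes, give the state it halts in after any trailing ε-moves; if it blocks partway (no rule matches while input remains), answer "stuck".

stuck

(s0, bbaaaa, $) ⊢ (s2, baaaa, U$) ⊢ (s1, baaaa, UU$) ⊢ (s1, aaaa, UU$) ⊢ (s1, aaa, U$) ⊢ (s1, aa, $)
No transition for (s1, a, top $); M blocks with input aa remaining.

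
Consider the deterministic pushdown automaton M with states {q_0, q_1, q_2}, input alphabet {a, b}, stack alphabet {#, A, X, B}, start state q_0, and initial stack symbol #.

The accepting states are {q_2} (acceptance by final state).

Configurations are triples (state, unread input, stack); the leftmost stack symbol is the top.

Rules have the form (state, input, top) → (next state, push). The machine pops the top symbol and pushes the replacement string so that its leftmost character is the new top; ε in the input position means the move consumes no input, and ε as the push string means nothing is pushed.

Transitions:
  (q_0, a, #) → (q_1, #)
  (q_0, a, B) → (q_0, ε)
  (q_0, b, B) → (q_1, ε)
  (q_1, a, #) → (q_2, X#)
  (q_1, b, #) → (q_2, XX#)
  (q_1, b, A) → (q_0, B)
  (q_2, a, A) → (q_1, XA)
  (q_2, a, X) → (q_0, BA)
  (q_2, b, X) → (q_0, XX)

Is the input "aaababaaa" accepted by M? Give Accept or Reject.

Reject

(q_0, aaababaaa, #) ⊢ (q_1, aababaaa, #) ⊢ (q_2, ababaaa, X#) ⊢ (q_0, babaaa, BA#) ⊢ (q_1, abaaa, A#)
No transition applies at (q_1, abaaa, A#); input not fully consumed.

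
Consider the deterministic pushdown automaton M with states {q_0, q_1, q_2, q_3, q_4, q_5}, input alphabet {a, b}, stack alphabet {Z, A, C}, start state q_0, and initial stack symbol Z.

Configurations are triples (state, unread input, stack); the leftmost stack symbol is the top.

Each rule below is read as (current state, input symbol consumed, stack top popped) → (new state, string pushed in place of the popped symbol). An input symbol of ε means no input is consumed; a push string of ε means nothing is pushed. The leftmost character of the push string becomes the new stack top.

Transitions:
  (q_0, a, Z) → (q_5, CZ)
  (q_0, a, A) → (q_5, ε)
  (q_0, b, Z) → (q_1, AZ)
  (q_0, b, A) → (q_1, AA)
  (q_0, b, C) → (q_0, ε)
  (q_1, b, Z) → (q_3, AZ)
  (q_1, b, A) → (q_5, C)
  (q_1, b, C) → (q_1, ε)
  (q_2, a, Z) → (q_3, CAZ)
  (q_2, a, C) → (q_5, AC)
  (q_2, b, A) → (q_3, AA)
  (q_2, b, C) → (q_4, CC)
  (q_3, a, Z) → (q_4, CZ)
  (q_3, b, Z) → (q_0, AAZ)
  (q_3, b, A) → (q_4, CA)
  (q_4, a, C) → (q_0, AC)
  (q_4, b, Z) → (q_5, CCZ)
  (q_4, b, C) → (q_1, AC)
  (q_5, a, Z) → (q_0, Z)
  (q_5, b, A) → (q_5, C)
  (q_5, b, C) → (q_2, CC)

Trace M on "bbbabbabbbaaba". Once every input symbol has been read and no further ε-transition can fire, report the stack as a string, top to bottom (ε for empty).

ACCCCCCCCZ

(q_0, bbbabbabbbaaba, Z) ⊢ (q_1, bbabbabbbaaba, AZ) ⊢ (q_5, babbabbbaaba, CZ) ⊢ (q_2, abbabbbaaba, CCZ) ⊢ (q_5, bbabbbaaba, ACCZ) ⊢ (q_5, babbbaaba, CCCZ) ⊢ (q_2, abbbaaba, CCCCZ) ⊢ (q_5, bbbaaba, ACCCCZ) ⊢ (q_5, bbaaba, CCCCCZ) ⊢ (q_2, baaba, CCCCCCZ) ⊢ (q_4, aaba, CCCCCCCZ) ⊢ (q_0, aba, ACCCCCCCZ) ⊢ (q_5, ba, CCCCCCCZ) ⊢ (q_2, a, CCCCCCCCZ) ⊢ (q_5, ε, ACCCCCCCCZ)
All input consumed in state q_5 with stack ACCCCCCCCZ.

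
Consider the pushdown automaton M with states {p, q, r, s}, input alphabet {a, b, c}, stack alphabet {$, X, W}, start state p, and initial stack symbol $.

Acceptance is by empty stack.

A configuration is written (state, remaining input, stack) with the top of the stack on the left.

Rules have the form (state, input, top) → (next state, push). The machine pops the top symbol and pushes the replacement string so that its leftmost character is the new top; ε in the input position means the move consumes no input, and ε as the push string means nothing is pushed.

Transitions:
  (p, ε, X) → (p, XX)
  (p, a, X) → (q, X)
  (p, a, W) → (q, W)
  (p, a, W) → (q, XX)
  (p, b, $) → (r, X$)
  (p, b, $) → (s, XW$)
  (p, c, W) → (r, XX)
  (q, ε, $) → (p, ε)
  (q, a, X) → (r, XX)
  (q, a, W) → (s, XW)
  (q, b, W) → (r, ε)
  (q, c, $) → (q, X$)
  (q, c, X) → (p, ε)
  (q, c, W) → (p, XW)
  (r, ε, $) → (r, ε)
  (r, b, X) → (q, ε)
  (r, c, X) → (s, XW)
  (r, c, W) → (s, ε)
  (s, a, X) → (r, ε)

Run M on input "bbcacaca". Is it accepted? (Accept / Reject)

One accepting computation: (p, bbcacaca, $) ⊢ (r, bcacaca, X$) ⊢ (q, cacaca, $) ⊢ (q, acaca, X$) ⊢ (r, caca, XX$) ⊢ (s, aca, XWX$) ⊢ (r, ca, WX$) ⊢ (s, a, X$) ⊢ (r, ε, $) ⊢ (r, ε, ε)
All input consumed and the stack is empty.

Accept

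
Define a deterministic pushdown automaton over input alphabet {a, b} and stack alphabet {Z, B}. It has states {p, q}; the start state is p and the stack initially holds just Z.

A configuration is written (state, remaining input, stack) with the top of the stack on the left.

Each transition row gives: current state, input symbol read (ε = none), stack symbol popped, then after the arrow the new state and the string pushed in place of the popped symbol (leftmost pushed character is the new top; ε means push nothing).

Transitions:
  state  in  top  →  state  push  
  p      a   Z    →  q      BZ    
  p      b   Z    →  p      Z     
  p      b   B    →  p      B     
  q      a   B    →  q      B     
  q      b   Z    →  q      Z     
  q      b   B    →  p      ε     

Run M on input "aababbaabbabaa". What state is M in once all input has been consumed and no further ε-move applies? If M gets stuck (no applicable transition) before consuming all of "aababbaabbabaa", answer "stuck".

q

(p, aababbaabbabaa, Z)
  read a, top Z: go to q, push BZ → (q, ababbaabbabaa, BZ)
  read a, top B: go to q, push B → (q, babbaabbabaa, BZ)
  read b, top B: go to p, push ε → (p, abbaabbabaa, Z)
  read a, top Z: go to q, push BZ → (q, bbaabbabaa, BZ)
  read b, top B: go to p, push ε → (p, baabbabaa, Z)
  read b, top Z: go to p, push Z → (p, aabbabaa, Z)
  read a, top Z: go to q, push BZ → (q, abbabaa, BZ)
  read a, top B: go to q, push B → (q, bbabaa, BZ)
  read b, top B: go to p, push ε → (p, babaa, Z)
  read b, top Z: go to p, push Z → (p, abaa, Z)
  read a, top Z: go to q, push BZ → (q, baa, BZ)
  read b, top B: go to p, push ε → (p, aa, Z)
  read a, top Z: go to q, push BZ → (q, a, BZ)
  read a, top B: go to q, push B → (q, ε, BZ)
All input consumed; M is in state q.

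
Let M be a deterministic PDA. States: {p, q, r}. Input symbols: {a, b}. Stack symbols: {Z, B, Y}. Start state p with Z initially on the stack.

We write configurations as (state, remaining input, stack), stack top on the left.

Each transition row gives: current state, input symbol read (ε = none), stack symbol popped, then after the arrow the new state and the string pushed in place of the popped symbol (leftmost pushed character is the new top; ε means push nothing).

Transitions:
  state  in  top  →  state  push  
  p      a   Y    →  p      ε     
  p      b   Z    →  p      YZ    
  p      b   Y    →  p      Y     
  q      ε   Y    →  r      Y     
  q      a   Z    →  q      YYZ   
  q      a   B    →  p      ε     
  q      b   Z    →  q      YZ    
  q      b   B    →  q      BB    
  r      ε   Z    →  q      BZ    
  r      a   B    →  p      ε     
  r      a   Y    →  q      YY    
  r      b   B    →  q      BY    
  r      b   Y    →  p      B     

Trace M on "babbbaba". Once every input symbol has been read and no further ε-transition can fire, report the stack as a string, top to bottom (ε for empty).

(p, babbbaba, Z) ⊢ (p, abbbaba, YZ) ⊢ (p, bbbaba, Z) ⊢ (p, bbaba, YZ) ⊢ (p, baba, YZ) ⊢ (p, aba, YZ) ⊢ (p, ba, Z) ⊢ (p, a, YZ) ⊢ (p, ε, Z)
All input consumed in state p with stack Z.

Z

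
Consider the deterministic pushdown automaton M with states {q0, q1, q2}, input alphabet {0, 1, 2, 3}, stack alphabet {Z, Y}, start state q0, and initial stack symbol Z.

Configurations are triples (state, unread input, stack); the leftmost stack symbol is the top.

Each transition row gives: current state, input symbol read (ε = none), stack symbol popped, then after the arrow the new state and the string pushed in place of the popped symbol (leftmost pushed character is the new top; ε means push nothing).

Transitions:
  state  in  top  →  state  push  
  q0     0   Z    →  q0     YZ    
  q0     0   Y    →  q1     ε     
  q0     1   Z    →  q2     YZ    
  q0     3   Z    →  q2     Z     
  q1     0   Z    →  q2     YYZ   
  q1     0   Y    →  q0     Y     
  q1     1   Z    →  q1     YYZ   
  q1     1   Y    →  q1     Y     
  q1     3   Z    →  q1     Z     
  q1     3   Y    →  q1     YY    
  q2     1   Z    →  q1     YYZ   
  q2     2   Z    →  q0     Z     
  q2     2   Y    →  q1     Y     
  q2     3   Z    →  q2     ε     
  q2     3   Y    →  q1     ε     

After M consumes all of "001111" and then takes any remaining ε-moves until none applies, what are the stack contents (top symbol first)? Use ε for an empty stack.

(q0, 001111, Z)
  read 0, top Z: go to q0, push YZ → (q0, 01111, YZ)
  read 0, top Y: go to q1, push ε → (q1, 1111, Z)
  read 1, top Z: go to q1, push YYZ → (q1, 111, YYZ)
  read 1, top Y: go to q1, push Y → (q1, 11, YYZ)
  read 1, top Y: go to q1, push Y → (q1, 1, YYZ)
  read 1, top Y: go to q1, push Y → (q1, ε, YYZ)
All input consumed in state q1 with stack YYZ.

YYZ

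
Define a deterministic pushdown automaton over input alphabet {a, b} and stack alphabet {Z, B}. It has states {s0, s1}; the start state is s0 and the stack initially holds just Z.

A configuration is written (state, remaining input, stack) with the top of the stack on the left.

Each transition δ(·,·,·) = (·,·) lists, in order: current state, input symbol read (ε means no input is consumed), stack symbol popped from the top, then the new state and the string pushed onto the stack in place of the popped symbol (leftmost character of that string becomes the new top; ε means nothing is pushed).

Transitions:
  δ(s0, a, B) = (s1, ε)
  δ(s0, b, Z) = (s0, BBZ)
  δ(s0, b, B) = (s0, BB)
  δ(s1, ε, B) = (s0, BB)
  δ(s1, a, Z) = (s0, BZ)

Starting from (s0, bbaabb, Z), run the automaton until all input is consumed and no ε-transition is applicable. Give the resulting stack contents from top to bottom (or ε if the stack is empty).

(s0, bbaabb, Z)
  read b, top Z: go to s0, push BBZ → (s0, baabb, BBZ)
  read b, top B: go to s0, push BB → (s0, aabb, BBBZ)
  read a, top B: go to s1, push ε → (s1, abb, BBZ)
  ε-move, top B: go to s0, push BB → (s0, abb, BBBZ)
  read a, top B: go to s1, push ε → (s1, bb, BBZ)
  ε-move, top B: go to s0, push BB → (s0, bb, BBBZ)
  read b, top B: go to s0, push BB → (s0, b, BBBBZ)
  read b, top B: go to s0, push BB → (s0, ε, BBBBBZ)
All input consumed in state s0 with stack BBBBBZ.

BBBBBZ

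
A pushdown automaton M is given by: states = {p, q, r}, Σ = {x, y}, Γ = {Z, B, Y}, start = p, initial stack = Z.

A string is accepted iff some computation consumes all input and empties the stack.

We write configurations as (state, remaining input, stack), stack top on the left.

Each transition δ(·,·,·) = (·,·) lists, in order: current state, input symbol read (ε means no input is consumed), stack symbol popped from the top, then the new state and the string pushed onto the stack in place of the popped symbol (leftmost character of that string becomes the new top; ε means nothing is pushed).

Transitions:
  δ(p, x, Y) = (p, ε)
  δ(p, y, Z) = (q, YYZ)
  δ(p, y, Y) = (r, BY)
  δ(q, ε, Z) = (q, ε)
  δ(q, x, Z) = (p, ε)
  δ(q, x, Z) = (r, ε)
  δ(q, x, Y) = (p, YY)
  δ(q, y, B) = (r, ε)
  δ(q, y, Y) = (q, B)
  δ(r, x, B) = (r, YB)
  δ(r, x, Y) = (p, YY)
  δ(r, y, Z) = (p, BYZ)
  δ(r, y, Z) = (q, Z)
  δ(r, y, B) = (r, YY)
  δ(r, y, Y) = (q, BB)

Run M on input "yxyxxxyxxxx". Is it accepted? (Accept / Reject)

No computation consumes all input and empties the stack.

Reject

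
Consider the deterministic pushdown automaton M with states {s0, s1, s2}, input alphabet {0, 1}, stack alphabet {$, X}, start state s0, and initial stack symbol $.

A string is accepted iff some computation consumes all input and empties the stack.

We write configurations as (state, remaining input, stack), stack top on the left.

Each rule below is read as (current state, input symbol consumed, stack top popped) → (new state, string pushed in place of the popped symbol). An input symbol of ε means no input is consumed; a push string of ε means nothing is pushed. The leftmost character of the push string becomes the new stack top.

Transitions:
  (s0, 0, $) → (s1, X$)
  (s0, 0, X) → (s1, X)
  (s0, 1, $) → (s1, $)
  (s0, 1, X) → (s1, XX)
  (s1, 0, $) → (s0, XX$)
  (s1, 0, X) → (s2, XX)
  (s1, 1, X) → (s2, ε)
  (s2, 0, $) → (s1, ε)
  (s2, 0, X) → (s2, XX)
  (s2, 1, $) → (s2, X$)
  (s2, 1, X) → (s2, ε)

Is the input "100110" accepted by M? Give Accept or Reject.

Accept

(s0, 100110, $)
  read 1, top $: go to s1, push $ → (s1, 00110, $)
  read 0, top $: go to s0, push XX$ → (s0, 0110, XX$)
  read 0, top X: go to s1, push X → (s1, 110, XX$)
  read 1, top X: go to s2, push ε → (s2, 10, X$)
  read 1, top X: go to s2, push ε → (s2, 0, $)
  read 0, top $: go to s1, push ε → (s1, ε, ε)
All input consumed and the stack is empty.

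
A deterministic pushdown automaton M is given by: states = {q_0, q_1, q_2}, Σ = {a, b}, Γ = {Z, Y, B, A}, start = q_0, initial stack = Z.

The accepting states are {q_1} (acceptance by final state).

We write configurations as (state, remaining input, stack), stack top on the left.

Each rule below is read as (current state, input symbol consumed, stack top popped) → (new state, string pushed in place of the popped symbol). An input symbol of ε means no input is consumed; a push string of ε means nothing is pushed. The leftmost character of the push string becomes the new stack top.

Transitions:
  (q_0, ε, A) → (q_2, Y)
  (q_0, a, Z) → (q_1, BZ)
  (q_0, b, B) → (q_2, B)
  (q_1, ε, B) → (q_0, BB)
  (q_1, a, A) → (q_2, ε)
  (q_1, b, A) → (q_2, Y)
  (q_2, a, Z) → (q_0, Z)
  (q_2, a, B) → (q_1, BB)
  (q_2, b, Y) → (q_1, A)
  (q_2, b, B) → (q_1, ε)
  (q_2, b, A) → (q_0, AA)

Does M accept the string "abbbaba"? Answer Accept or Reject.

Accept

(q_0, abbbaba, Z)
  read a, top Z: go to q_1, push BZ → (q_1, bbbaba, BZ)
  ε-move, top B: go to q_0, push BB → (q_0, bbbaba, BBZ)
  read b, top B: go to q_2, push B → (q_2, bbaba, BBZ)
  read b, top B: go to q_1, push ε → (q_1, baba, BZ)
  ε-move, top B: go to q_0, push BB → (q_0, baba, BBZ)
  read b, top B: go to q_2, push B → (q_2, aba, BBZ)
  read a, top B: go to q_1, push BB → (q_1, ba, BBBZ)
  ε-move, top B: go to q_0, push BB → (q_0, ba, BBBBZ)
  read b, top B: go to q_2, push B → (q_2, a, BBBBZ)
  read a, top B: go to q_1, push BB → (q_1, ε, BBBBBZ)
All input consumed; state q_1 ∈ F.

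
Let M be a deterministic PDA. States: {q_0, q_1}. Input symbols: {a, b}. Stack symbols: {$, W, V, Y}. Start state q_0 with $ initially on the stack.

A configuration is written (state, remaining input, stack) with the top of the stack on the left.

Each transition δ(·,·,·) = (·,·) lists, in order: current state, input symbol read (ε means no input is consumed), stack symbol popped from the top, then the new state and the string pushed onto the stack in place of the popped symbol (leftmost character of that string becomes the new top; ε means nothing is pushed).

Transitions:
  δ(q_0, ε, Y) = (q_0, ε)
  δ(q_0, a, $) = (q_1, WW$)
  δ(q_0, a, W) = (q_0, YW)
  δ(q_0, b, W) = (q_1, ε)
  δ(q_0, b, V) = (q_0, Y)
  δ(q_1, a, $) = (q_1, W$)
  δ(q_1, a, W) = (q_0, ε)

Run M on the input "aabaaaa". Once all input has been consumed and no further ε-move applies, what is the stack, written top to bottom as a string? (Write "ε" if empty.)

W$

(q_0, aabaaaa, $)
  read a, top $: go to q_1, push WW$ → (q_1, abaaaa, WW$)
  read a, top W: go to q_0, push ε → (q_0, baaaa, W$)
  read b, top W: go to q_1, push ε → (q_1, aaaa, $)
  read a, top $: go to q_1, push W$ → (q_1, aaa, W$)
  read a, top W: go to q_0, push ε → (q_0, aa, $)
  read a, top $: go to q_1, push WW$ → (q_1, a, WW$)
  read a, top W: go to q_0, push ε → (q_0, ε, W$)
All input consumed in state q_0 with stack W$.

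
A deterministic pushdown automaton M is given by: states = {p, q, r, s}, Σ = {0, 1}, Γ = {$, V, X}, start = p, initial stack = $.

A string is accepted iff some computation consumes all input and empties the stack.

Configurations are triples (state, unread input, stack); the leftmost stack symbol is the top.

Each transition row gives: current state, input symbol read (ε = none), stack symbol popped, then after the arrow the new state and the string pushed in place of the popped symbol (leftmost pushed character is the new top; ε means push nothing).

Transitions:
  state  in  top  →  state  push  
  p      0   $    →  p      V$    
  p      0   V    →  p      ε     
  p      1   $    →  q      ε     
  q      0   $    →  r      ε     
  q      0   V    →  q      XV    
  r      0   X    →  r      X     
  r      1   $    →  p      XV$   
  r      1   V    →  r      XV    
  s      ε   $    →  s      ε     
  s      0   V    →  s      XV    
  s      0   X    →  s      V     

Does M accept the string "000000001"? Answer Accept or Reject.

(p, 000000001, $) ⊢ (p, 00000001, V$) ⊢ (p, 0000001, $) ⊢ (p, 000001, V$) ⊢ (p, 00001, $) ⊢ (p, 0001, V$) ⊢ (p, 001, $) ⊢ (p, 01, V$) ⊢ (p, 1, $) ⊢ (q, ε, ε)
All input consumed and the stack is empty.

Accept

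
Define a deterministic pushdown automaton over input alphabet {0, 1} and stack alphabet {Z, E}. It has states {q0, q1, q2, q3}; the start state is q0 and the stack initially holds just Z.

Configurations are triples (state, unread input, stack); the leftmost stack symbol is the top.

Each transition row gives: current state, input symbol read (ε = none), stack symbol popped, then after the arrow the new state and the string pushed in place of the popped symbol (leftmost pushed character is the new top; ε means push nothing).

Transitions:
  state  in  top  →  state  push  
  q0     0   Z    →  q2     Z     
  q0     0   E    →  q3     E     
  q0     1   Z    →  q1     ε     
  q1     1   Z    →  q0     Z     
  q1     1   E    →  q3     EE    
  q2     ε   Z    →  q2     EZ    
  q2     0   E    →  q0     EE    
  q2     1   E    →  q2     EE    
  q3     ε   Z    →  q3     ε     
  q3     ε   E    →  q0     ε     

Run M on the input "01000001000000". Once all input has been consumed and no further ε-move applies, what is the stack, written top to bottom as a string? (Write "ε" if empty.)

EEZ

(q0, 01000001000000, Z)
  read 0, top Z: go to q2, push Z → (q2, 1000001000000, Z)
  ε-move, top Z: go to q2, push EZ → (q2, 1000001000000, EZ)
  read 1, top E: go to q2, push EE → (q2, 000001000000, EEZ)
  read 0, top E: go to q0, push EE → (q0, 00001000000, EEEZ)
  read 0, top E: go to q3, push E → (q3, 0001000000, EEEZ)
  ε-move, top E: go to q0, push ε → (q0, 0001000000, EEZ)
  read 0, top E: go to q3, push E → (q3, 001000000, EEZ)
  ε-move, top E: go to q0, push ε → (q0, 001000000, EZ)
  read 0, top E: go to q3, push E → (q3, 01000000, EZ)
  ε-move, top E: go to q0, push ε → (q0, 01000000, Z)
  read 0, top Z: go to q2, push Z → (q2, 1000000, Z)
  ε-move, top Z: go to q2, push EZ → (q2, 1000000, EZ)
  read 1, top E: go to q2, push EE → (q2, 000000, EEZ)
  read 0, top E: go to q0, push EE → (q0, 00000, EEEZ)
  read 0, top E: go to q3, push E → (q3, 0000, EEEZ)
  ε-move, top E: go to q0, push ε → (q0, 0000, EEZ)
  read 0, top E: go to q3, push E → (q3, 000, EEZ)
  ε-move, top E: go to q0, push ε → (q0, 000, EZ)
  read 0, top E: go to q3, push E → (q3, 00, EZ)
  ε-move, top E: go to q0, push ε → (q0, 00, Z)
  read 0, top Z: go to q2, push Z → (q2, 0, Z)
  ε-move, top Z: go to q2, push EZ → (q2, 0, EZ)
  read 0, top E: go to q0, push EE → (q0, ε, EEZ)
All input consumed in state q0 with stack EEZ.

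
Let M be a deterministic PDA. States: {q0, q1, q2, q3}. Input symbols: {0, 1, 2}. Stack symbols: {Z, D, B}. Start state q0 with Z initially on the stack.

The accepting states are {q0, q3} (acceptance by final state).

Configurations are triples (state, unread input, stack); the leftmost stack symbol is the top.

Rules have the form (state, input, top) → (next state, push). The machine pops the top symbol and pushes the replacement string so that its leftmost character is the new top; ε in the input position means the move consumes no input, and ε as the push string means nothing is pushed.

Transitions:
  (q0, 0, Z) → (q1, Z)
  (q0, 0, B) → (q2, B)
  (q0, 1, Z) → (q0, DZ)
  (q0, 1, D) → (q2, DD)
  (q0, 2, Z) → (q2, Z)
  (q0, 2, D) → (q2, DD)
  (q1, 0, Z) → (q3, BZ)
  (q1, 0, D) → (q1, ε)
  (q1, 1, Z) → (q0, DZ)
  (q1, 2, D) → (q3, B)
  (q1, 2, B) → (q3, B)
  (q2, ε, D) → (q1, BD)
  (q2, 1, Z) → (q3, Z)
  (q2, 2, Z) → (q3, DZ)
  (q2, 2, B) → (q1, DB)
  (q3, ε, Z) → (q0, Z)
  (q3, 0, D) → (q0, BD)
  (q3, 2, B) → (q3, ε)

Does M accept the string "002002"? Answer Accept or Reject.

(q0, 002002, Z)
  read 0, top Z: go to q1, push Z → (q1, 02002, Z)
  read 0, top Z: go to q3, push BZ → (q3, 2002, BZ)
  read 2, top B: go to q3, push ε → (q3, 002, Z)
  ε-move, top Z: go to q0, push Z → (q0, 002, Z)
  read 0, top Z: go to q1, push Z → (q1, 02, Z)
  read 0, top Z: go to q3, push BZ → (q3, 2, BZ)
  read 2, top B: go to q3, push ε → (q3, ε, Z)
All input consumed; state q3 ∈ F.

Accept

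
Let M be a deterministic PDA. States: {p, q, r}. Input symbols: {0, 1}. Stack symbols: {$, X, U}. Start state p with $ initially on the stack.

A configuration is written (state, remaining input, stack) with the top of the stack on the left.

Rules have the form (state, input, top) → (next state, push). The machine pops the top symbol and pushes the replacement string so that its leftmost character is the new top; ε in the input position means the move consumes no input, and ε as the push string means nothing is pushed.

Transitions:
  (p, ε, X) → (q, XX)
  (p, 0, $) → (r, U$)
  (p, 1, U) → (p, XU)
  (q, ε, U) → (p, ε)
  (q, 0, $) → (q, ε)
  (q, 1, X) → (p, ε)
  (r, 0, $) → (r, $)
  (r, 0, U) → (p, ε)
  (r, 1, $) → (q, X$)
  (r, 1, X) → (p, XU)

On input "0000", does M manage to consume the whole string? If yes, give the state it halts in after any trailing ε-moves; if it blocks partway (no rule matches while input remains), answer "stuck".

(p, 0000, $) ⊢ (r, 000, U$) ⊢ (p, 00, $) ⊢ (r, 0, U$) ⊢ (p, ε, $)
All input consumed; M is in state p.

p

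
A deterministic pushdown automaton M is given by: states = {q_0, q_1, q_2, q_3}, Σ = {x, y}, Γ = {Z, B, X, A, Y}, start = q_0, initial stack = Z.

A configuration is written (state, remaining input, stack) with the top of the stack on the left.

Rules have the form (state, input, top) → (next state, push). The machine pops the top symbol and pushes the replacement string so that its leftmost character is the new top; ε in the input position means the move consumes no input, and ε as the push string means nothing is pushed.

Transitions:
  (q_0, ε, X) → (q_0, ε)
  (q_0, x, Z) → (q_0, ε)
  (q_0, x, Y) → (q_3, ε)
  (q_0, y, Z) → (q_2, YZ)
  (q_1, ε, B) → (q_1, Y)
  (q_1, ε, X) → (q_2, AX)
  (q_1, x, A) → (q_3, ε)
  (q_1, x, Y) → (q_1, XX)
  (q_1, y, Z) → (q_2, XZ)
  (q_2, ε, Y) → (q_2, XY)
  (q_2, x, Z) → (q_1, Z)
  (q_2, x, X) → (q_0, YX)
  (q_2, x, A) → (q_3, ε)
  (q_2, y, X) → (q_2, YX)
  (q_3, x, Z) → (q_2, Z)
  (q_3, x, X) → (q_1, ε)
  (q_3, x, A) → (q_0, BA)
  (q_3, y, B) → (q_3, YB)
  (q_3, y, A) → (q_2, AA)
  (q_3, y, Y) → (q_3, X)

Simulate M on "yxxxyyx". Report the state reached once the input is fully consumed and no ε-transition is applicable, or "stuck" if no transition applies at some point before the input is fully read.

stuck

(q_0, yxxxyyx, Z) ⊢ (q_2, xxxyyx, YZ) ⊢ (q_2, xxxyyx, XYZ) ⊢ (q_0, xxyyx, YXYZ) ⊢ (q_3, xyyx, XYZ) ⊢ (q_1, yyx, YZ)
No transition for (q_1, y, top Y); M blocks with input yyx remaining.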